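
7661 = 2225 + 5436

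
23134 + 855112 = 878246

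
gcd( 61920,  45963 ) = 9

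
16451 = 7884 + 8567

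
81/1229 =81/1229  =  0.07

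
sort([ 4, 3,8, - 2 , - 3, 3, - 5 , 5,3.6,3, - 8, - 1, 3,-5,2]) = [  -  8, - 5 , - 5 , - 3, - 2,-1,2 , 3 , 3, 3,3 , 3.6,4,5 , 8] 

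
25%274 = 25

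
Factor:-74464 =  - 2^5*13^1 * 179^1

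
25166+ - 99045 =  - 73879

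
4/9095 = 4/9095= 0.00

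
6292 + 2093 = 8385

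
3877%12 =1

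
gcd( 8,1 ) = 1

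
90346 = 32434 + 57912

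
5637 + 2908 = 8545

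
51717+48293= 100010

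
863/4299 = 863/4299=0.20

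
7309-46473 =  - 39164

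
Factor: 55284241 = 55284241^1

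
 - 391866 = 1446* (-271) 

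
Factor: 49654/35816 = 2^( -2 )*11^( - 1 )*61^1 = 61/44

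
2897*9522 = 27585234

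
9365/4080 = 1873/816 = 2.30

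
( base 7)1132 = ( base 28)EN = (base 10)415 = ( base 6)1531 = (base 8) 637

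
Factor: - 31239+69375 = 38136 =2^3*3^1*7^1*227^1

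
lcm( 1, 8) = 8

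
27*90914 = 2454678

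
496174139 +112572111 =608746250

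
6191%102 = 71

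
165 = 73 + 92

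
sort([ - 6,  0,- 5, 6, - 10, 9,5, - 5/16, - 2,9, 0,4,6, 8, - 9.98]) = [ - 10, -9.98,  -  6, - 5, - 2, - 5/16,0,0,4, 5 , 6, 6 , 8, 9, 9]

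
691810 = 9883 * 70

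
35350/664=17675/332 =53.24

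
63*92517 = 5828571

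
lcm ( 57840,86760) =173520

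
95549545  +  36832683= 132382228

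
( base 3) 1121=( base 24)1J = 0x2B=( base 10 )43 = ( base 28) 1F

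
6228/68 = 91 + 10/17 = 91.59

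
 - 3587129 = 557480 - 4144609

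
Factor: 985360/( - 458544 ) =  - 3^( - 1 )*5^1*41^( - 1)*109^1*113^1*233^( - 1 ) = -61585/28659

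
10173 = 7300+2873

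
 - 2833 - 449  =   - 3282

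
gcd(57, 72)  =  3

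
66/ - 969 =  - 22/323 = - 0.07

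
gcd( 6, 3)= 3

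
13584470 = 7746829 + 5837641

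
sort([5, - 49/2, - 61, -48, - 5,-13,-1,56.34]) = [ - 61 , - 48, -49/2, - 13, - 5, - 1, 5,56.34]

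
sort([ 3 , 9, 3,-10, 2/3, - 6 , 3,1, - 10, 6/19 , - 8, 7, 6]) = [ - 10, - 10, - 8, - 6, 6/19, 2/3, 1,  3 , 3,  3, 6, 7, 9]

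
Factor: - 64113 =  -  3^1*7^1*43^1*71^1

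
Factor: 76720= 2^4*5^1*7^1 * 137^1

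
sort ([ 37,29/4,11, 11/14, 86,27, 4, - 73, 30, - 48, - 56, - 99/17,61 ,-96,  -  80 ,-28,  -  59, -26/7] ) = [ - 96, - 80 ,-73,  -  59,- 56,-48 ,-28,-99/17,- 26/7, 11/14 , 4,29/4, 11, 27,30, 37, 61,  86]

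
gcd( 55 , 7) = 1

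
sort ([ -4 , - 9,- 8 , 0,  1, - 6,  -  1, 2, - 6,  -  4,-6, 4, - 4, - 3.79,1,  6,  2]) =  [ - 9 , - 8, - 6, - 6, - 6, - 4, - 4, - 4, - 3.79,  -  1,0,1,1, 2,2,4  ,  6 ] 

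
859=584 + 275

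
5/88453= 5/88453 =0.00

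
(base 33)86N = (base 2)10001011100101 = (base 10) 8933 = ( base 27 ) C6N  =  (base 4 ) 2023211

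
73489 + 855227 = 928716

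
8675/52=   166 + 43/52 = 166.83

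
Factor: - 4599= -3^2*7^1*73^1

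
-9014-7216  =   - 16230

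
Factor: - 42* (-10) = 420 = 2^2*3^1*5^1*7^1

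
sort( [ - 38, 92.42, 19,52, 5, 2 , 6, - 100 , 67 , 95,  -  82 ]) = [-100,-82, - 38, 2,5,6, 19,52,67 , 92.42,  95] 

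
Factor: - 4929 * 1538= - 7580802 = - 2^1 * 3^1*31^1*53^1*769^1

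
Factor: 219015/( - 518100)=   -  93/220 =- 2^(-2)*3^1 *5^(-1)*11^( - 1 )*31^1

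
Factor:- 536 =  - 2^3* 67^1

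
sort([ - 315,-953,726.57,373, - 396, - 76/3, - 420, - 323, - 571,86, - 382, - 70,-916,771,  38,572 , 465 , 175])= [ - 953 , - 916, - 571,-420,-396 , - 382, - 323, - 315, - 70,-76/3, 38,86,175, 373 , 465, 572,  726.57,771 ] 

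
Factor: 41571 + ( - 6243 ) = 35328 = 2^9*3^1*23^1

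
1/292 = 1/292 = 0.00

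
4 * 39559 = 158236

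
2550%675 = 525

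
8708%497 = 259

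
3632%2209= 1423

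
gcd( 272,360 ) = 8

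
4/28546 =2/14273 = 0.00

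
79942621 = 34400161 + 45542460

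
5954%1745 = 719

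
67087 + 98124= 165211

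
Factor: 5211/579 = 3^2 = 9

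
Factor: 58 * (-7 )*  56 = - 2^4*7^2*29^1   =  - 22736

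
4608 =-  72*(-64)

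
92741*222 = 20588502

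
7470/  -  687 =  - 2490/229= - 10.87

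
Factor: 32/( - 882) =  -2^4*3^( - 2 )*7^(-2 ) =- 16/441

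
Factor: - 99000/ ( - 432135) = 2^3*3^( - 2) * 5^2*97^( - 1 ) = 200/873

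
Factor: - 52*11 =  - 572 = - 2^2*11^1*13^1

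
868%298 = 272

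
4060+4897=8957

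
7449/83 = 89 + 62/83 = 89.75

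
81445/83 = 81445/83 = 981.27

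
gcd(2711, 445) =1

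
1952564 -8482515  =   - 6529951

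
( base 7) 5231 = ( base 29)258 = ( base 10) 1835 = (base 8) 3453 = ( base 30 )215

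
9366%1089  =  654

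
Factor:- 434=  - 2^1 * 7^1*31^1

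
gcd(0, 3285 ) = 3285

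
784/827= 784/827 = 0.95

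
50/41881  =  50/41881 =0.00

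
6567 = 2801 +3766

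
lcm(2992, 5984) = 5984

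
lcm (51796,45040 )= 1035920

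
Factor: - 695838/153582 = - 179^( - 1)*811^1 = -811/179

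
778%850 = 778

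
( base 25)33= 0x4E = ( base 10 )78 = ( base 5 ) 303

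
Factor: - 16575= - 3^1 * 5^2 *13^1*17^1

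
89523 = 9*9947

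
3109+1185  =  4294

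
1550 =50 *31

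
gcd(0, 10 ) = 10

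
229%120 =109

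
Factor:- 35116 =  - 2^2*8779^1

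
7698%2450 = 348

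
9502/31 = 306 +16/31  =  306.52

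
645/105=43/7= 6.14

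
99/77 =9/7 = 1.29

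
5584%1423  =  1315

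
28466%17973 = 10493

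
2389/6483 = 2389/6483 = 0.37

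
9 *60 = 540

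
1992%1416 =576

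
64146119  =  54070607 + 10075512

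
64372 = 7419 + 56953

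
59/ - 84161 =  -  1 + 84102/84161 = - 0.00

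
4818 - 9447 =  - 4629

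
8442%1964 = 586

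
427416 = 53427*8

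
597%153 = 138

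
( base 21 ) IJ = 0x18D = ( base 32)CD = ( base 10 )397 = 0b110001101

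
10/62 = 5/31 = 0.16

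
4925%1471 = 512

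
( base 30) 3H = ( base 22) 4j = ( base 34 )35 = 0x6b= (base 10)107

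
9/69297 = 3/23099=0.00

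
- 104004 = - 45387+  -  58617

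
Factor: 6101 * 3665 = 22360165 = 5^1* 733^1*6101^1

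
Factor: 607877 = 59^1*10303^1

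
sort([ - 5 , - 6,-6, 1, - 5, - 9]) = [ - 9,-6 ,-6,-5, - 5, 1]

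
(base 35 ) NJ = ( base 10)824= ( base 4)30320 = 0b1100111000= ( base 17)2E8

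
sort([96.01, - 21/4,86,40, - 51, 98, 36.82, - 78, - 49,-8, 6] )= [ - 78, - 51, - 49, - 8, - 21/4,6, 36.82,40, 86, 96.01,98]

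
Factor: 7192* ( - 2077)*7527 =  - 2^3 * 3^1 * 13^1*29^1*31^2*67^1*193^1=- 112436700168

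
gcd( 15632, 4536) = 8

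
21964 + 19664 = 41628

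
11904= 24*496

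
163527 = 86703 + 76824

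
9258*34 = 314772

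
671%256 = 159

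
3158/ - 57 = -3158/57 =- 55.40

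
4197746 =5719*734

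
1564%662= 240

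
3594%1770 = 54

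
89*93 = 8277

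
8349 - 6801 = 1548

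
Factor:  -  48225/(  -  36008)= 75/56 = 2^ ( - 3 )*3^1*5^2*7^( - 1 ) 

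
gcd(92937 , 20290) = 1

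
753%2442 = 753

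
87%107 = 87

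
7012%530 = 122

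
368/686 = 184/343 = 0.54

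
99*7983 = 790317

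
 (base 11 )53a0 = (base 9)10700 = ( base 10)7128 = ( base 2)1101111011000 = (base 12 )4160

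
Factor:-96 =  - 2^5*3^1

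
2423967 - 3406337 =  - 982370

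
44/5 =8 + 4/5=8.80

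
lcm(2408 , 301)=2408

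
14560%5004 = 4552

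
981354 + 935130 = 1916484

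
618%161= 135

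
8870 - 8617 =253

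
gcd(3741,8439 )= 87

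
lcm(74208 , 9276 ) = 74208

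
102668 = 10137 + 92531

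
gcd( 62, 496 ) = 62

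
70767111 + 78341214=149108325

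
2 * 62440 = 124880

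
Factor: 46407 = 3^1*31^1*499^1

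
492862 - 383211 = 109651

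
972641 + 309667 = 1282308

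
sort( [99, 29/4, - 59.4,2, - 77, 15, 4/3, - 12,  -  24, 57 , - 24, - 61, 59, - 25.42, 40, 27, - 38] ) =[ - 77, - 61, - 59.4, - 38, - 25.42, - 24,  -  24, - 12, 4/3, 2,29/4, 15,27,40,57, 59,99] 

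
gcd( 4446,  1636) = 2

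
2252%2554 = 2252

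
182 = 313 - 131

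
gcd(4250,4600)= 50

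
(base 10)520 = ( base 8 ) 1010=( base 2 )1000001000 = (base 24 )LG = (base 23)ME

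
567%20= 7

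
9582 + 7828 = 17410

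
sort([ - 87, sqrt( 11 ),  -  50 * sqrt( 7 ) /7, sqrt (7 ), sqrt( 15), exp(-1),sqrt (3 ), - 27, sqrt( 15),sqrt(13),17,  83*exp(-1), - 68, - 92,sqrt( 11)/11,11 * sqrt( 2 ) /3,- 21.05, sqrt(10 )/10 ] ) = [ - 92, -87,-68, - 27, - 21.05,- 50*sqrt (7) /7, sqrt(11)/11 , sqrt( 10) /10, exp( - 1), sqrt(3 ),sqrt( 7), sqrt( 11),sqrt(13), sqrt( 15),sqrt(15 ), 11 * sqrt( 2)/3, 17, 83*exp( - 1 )]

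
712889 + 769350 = 1482239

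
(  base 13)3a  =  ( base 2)110001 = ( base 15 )34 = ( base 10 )49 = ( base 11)45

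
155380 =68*2285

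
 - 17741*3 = - 53223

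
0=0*262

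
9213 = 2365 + 6848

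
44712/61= 44712/61 = 732.98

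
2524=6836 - 4312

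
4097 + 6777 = 10874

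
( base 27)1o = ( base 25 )21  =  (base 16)33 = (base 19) 2d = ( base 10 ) 51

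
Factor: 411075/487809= 3^1*5^2*89^ (-1)= 75/89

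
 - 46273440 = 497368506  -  543641946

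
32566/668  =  16283/334= 48.75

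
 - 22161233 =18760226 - 40921459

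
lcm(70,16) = 560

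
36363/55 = 661 + 8/55= 661.15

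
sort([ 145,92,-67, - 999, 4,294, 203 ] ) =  [ - 999, - 67,4,92, 145,203,294 ]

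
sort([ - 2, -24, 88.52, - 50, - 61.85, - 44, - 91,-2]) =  [ -91,-61.85,-50, - 44, - 24 ,-2,  -  2, 88.52 ] 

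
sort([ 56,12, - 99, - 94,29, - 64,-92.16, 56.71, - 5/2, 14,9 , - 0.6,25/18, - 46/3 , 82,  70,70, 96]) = [ - 99, - 94, - 92.16, - 64, -46/3, - 5/2 , - 0.6, 25/18,9,12,14, 29, 56,56.71 , 70,  70,82,96 ] 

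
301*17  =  5117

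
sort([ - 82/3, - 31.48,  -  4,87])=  [ - 31.48, - 82/3,-4, 87] 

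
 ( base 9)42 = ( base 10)38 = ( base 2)100110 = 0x26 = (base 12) 32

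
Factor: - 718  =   -2^1*359^1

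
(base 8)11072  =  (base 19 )CHB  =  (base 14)19B4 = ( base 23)8ik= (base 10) 4666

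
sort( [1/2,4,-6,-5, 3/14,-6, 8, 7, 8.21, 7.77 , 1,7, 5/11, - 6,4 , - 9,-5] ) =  [ - 9,-6, -6, - 6, - 5,-5 , 3/14, 5/11, 1/2,1, 4,4,7 , 7, 7.77, 8,  8.21 ] 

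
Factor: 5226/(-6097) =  - 2^1 * 3^1*7^( - 1 ) = -6/7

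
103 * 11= 1133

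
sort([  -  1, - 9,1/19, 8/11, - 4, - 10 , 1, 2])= [-10,-9, - 4, - 1,1/19, 8/11,1, 2]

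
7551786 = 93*81202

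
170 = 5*34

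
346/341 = 346/341 = 1.01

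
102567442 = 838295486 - 735728044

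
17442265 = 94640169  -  77197904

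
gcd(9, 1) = 1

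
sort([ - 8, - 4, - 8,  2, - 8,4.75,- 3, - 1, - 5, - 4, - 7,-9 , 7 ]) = [ - 9,-8, - 8, - 8, - 7, - 5,-4, - 4, - 3, - 1,2, 4.75, 7 ] 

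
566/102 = 283/51 = 5.55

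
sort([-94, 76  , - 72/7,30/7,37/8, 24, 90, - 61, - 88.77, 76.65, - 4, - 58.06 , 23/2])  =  [ - 94,- 88.77,-61,  -  58.06,  -  72/7,  -  4,  30/7, 37/8, 23/2,  24, 76,76.65,90 ]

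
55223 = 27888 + 27335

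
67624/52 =1300 + 6/13 = 1300.46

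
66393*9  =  597537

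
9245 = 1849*5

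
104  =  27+77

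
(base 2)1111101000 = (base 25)1f0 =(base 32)v8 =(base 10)1000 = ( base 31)118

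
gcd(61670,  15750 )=70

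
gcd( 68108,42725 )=1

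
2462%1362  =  1100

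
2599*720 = 1871280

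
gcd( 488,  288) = 8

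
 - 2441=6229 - 8670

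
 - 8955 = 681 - 9636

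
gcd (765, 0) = 765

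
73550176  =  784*93814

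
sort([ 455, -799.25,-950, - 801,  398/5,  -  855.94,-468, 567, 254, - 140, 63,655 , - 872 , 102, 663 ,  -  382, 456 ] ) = [ - 950, - 872, - 855.94, -801,-799.25, - 468, - 382, - 140, 63, 398/5, 102, 254, 455, 456,567, 655, 663] 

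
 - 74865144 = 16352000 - 91217144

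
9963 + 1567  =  11530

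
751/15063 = 751/15063 = 0.05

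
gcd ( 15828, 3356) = 4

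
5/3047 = 5/3047 = 0.00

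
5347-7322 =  - 1975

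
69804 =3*23268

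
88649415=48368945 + 40280470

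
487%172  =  143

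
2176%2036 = 140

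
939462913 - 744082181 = 195380732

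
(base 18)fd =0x11b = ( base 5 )2113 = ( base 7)553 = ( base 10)283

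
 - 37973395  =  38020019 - 75993414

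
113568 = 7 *16224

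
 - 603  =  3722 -4325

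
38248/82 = 466 + 18/41 = 466.44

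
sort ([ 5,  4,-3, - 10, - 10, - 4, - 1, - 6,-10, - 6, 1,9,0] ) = [ - 10, - 10 , - 10, - 6,- 6, - 4, - 3, - 1, 0,  1 , 4, 5,9]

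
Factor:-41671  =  -7^1* 5953^1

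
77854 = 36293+41561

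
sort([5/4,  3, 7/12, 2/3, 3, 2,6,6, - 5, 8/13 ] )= [ -5, 7/12,8/13,  2/3, 5/4,2,  3,3,6, 6 ] 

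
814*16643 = 13547402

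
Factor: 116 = 2^2 * 29^1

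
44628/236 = 189 + 6/59 = 189.10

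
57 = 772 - 715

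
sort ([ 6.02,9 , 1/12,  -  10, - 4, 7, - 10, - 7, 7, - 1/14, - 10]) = [ - 10, - 10, - 10, - 7,-4, - 1/14, 1/12,6.02, 7, 7, 9]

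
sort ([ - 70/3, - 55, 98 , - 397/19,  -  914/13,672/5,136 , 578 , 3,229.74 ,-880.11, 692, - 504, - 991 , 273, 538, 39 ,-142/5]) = [-991,-880.11, - 504, - 914/13 , - 55, - 142/5,-70/3, - 397/19,3,39,  98,672/5, 136,229.74 , 273, 538, 578, 692]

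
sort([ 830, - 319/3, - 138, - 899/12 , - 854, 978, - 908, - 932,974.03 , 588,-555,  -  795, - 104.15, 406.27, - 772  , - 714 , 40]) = [- 932, - 908, - 854, - 795, - 772, - 714,-555 , - 138, - 319/3, - 104.15, - 899/12,  40,406.27, 588,830, 974.03, 978 ] 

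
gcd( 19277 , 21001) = 1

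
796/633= 1 + 163/633 = 1.26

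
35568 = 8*4446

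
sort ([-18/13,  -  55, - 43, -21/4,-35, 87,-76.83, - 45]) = [-76.83, - 55  , - 45, - 43, - 35,  -  21/4 , -18/13, 87] 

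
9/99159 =3/33053=   0.00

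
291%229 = 62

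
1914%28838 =1914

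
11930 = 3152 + 8778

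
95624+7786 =103410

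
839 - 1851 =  - 1012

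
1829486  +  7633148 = 9462634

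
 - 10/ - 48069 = 10/48069 = 0.00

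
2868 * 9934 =28490712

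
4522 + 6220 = 10742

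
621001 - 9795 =611206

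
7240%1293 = 775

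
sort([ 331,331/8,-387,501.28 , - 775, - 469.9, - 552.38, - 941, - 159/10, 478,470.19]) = [ - 941, -775,-552.38, - 469.9,- 387, - 159/10,331/8,331 , 470.19,478, 501.28 ] 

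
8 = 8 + 0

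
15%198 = 15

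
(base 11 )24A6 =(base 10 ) 3262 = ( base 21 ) 787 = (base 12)1a7a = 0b110010111110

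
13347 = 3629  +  9718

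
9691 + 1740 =11431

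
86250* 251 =21648750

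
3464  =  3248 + 216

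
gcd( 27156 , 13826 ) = 62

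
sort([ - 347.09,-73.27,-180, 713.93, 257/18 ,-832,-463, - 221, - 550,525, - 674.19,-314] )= [-832, - 674.19,  -  550,-463, - 347.09, - 314,-221,- 180,-73.27, 257/18  ,  525, 713.93 ]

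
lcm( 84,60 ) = 420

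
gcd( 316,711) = 79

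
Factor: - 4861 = -4861^1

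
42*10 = 420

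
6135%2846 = 443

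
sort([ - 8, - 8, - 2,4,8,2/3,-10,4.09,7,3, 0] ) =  [ - 10, - 8,  -  8, - 2, 0, 2/3,3, 4,4.09, 7,8 ]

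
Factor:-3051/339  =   - 3^2 = -9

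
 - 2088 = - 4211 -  - 2123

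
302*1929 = 582558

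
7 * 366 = 2562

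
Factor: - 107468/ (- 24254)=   2^1*181^ ( - 1)*401^1  =  802/181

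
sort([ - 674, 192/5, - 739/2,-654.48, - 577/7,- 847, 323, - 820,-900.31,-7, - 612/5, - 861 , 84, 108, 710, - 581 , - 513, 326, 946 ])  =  [-900.31, - 861 , - 847, - 820, - 674, -654.48, - 581, -513,-739/2, - 612/5, - 577/7, - 7, 192/5, 84,108, 323, 326, 710, 946]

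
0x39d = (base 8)1635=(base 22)1k1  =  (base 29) 12q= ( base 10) 925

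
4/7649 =4/7649 = 0.00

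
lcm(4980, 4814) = 144420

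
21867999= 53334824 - 31466825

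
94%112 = 94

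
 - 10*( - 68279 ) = 682790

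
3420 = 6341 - 2921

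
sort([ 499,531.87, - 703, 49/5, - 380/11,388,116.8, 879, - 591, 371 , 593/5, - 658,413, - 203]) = [ - 703, - 658, - 591,-203, - 380/11,49/5, 116.8, 593/5,  371,388, 413, 499 , 531.87,879] 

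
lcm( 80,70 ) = 560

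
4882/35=139 + 17/35 = 139.49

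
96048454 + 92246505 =188294959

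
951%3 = 0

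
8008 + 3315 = 11323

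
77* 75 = 5775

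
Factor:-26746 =-2^1*43^1*311^1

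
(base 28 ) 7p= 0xdd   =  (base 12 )165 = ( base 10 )221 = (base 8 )335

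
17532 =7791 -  - 9741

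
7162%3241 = 680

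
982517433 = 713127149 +269390284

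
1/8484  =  1/8484= 0.00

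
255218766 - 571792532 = - 316573766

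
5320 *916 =4873120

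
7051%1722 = 163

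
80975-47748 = 33227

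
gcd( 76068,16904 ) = 8452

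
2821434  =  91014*31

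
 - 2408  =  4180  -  6588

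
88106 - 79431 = 8675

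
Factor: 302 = 2^1*151^1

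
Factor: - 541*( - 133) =7^1*19^1 * 541^1 = 71953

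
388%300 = 88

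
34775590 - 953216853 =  - 918441263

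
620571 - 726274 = - 105703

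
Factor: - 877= - 877^1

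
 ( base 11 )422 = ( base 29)hf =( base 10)508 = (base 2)111111100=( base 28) i4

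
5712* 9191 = 52498992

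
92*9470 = 871240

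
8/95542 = 4/47771 = 0.00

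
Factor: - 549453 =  - 3^1*183151^1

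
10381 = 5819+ 4562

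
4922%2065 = 792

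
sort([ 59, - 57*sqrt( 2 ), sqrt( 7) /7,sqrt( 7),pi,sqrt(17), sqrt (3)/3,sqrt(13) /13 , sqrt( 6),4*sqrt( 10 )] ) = [ - 57*sqrt( 2)  ,  sqrt( 13 ) /13,  sqrt( 7 )/7,sqrt( 3 )/3,sqrt(6),sqrt( 7 ),pi,sqrt(17),4*sqrt( 10),59] 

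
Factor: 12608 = 2^6 * 197^1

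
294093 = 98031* 3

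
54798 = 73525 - 18727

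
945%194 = 169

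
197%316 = 197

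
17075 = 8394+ 8681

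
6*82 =492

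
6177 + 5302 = 11479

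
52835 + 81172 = 134007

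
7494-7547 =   -  53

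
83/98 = 83/98=0.85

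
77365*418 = 32338570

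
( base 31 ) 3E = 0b1101011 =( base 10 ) 107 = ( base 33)38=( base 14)79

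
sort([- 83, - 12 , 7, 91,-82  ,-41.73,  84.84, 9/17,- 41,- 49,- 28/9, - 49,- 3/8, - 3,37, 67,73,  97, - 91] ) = [ - 91  , - 83, -82,-49,-49,  -  41.73,  -  41,-12 ,-28/9,-3, -3/8, 9/17,  7,37,67 , 73, 84.84,91, 97 ] 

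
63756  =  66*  966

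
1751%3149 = 1751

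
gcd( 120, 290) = 10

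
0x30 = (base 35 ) 1d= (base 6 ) 120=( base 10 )48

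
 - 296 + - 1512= -1808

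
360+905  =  1265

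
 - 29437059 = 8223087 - 37660146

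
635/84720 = 127/16944 = 0.01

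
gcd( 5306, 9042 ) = 2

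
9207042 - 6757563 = 2449479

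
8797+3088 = 11885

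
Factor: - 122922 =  - 2^1 * 3^2 *6829^1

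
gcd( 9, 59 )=1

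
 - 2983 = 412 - 3395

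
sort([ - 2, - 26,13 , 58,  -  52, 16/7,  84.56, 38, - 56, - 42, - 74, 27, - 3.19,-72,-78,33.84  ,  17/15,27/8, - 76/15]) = [ - 78,  -  74, - 72, -56, - 52, - 42 , - 26, - 76/15,-3.19, - 2, 17/15, 16/7, 27/8,13,27,33.84,38,58,84.56]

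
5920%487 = 76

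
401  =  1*401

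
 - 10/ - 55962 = 5/27981 = 0.00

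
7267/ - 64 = -114 + 29/64=-113.55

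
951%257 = 180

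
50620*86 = 4353320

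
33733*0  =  0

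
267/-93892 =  - 1+93625/93892=-  0.00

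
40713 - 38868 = 1845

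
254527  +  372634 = 627161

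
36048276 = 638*56502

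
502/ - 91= - 502/91 = -5.52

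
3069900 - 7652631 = - 4582731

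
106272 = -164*( -648 ) 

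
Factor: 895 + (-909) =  -2^1*7^1 = -14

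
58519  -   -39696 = 98215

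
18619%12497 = 6122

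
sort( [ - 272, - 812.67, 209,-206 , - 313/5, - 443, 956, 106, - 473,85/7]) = [ - 812.67 , - 473, - 443,  -  272, - 206, -313/5, 85/7 , 106, 209,956 ]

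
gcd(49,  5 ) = 1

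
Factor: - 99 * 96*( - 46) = 437184  =  2^6*3^3* 11^1*23^1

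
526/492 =1+17/246 = 1.07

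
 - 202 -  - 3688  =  3486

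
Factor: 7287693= 3^1 * 7^1 * 347033^1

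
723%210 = 93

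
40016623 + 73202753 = 113219376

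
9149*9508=86988692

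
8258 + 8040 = 16298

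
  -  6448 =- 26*248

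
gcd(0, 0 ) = 0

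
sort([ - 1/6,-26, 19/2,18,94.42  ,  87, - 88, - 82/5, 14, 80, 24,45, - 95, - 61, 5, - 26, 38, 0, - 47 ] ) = [ - 95,  -  88, - 61, - 47, - 26, - 26, - 82/5, - 1/6,0, 5,19/2 , 14, 18,24, 38, 45,  80, 87, 94.42]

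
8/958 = 4/479 = 0.01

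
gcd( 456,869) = 1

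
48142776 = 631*76296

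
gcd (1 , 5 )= 1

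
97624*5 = 488120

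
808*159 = 128472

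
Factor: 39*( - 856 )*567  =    -  18928728 =- 2^3 * 3^5*7^1*13^1*107^1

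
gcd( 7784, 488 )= 8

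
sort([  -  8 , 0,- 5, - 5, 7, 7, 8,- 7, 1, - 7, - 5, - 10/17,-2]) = [ - 8, - 7, -7, -5, - 5,-5,  -  2, - 10/17 , 0, 1,7, 7, 8]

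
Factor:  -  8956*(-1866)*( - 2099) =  -35078269704 = -2^3 *3^1*311^1*2099^1*2239^1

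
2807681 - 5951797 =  - 3144116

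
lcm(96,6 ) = 96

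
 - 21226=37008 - 58234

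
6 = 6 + 0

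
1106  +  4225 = 5331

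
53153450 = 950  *55951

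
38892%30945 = 7947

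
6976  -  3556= 3420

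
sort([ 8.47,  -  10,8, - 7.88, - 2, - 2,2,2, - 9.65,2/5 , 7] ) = [  -  10, - 9.65, - 7.88, - 2, - 2,2/5, 2,2,7,8, 8.47 ]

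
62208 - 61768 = 440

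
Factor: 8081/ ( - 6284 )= - 2^(-2 )*1571^(-1)*8081^1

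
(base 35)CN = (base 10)443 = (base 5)3233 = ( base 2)110111011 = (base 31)E9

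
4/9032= 1/2258 = 0.00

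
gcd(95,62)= 1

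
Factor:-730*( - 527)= 384710 = 2^1*5^1 * 17^1*31^1*73^1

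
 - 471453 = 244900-716353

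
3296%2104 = 1192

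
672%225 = 222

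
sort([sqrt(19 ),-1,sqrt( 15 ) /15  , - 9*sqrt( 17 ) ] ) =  [ - 9*sqrt(17),-1, sqrt (15)/15,sqrt(19) ]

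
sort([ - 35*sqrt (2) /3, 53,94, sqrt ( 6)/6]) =[ - 35*sqrt( 2) /3,sqrt( 6 ) /6, 53, 94 ]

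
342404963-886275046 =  - 543870083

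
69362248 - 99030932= -29668684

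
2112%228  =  60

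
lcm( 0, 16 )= 0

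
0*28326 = 0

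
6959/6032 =6959/6032= 1.15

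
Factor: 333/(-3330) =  - 1/10= -2^(- 1) * 5^ (- 1)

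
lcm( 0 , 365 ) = 0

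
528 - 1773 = -1245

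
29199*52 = 1518348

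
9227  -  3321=5906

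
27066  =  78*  347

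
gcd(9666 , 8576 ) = 2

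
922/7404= 461/3702 = 0.12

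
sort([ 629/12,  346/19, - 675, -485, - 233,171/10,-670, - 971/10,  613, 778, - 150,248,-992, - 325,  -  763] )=[ - 992, - 763,-675, - 670, - 485,-325, - 233, - 150, - 971/10,  171/10, 346/19,629/12,248, 613, 778 ]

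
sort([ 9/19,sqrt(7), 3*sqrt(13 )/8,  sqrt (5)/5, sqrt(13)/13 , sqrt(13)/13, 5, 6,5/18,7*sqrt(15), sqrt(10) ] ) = [ sqrt(13)/13, sqrt(13)/13, 5/18, sqrt ( 5)/5, 9/19, 3*sqrt(13 )/8,sqrt(7 ),sqrt(10), 5, 6,7*sqrt(15 )]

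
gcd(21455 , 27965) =35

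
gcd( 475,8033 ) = 1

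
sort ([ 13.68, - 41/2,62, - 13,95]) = [ - 41/2, - 13 , 13.68,62, 95 ]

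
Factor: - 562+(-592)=-1154 = - 2^1 *577^1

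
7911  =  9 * 879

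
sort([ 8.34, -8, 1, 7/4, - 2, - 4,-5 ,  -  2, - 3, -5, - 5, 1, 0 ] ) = [ - 8, - 5, - 5, - 5, - 4, - 3  ,  -  2,-2, 0,1,1,7/4, 8.34 ] 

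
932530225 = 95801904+836728321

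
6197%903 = 779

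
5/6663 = 5/6663= 0.00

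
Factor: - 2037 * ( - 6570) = 2^1 * 3^3*5^1*7^1*73^1*97^1=13383090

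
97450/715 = 19490/143 = 136.29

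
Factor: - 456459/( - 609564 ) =2^( - 2) * 71^1*79^( - 1 )*643^(  -  1)*2143^1 = 152153/203188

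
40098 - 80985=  - 40887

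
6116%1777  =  785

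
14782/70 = 211 + 6/35 = 211.17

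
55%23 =9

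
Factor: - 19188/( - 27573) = 2^2*3^1*7^( - 1 ) *41^1*101^ ( - 1) = 492/707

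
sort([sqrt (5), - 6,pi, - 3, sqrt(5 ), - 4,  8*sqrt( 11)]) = [ - 6, - 4, - 3,sqrt ( 5 ),sqrt( 5),pi,8*sqrt( 11 )]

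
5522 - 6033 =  - 511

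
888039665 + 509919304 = 1397958969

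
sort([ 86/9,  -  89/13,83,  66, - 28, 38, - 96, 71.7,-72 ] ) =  [ - 96 ,-72, - 28,-89/13,86/9,38,  66,71.7,83]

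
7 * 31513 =220591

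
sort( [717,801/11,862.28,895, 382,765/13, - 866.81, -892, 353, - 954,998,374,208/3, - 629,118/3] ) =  [  -  954,  -  892, - 866.81, - 629,118/3, 765/13,208/3, 801/11,353,374,382,717,862.28, 895, 998 ]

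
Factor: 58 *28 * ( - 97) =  - 157528 = - 2^3*7^1 * 29^1*97^1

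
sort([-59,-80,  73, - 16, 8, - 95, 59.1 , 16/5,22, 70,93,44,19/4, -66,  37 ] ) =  [ - 95, - 80,-66 , - 59, - 16, 16/5,19/4,8, 22, 37, 44, 59.1, 70,73, 93] 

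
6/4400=3/2200 =0.00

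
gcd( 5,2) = 1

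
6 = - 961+967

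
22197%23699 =22197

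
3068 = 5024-1956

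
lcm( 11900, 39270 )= 392700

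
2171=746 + 1425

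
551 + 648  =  1199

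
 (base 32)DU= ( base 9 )545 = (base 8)676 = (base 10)446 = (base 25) HL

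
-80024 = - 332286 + 252262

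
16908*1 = 16908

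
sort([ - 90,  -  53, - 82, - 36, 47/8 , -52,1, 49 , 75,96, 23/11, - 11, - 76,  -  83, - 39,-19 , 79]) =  [  -  90 , - 83 , - 82, - 76,-53, - 52, - 39,-36,  -  19,  -  11,  1, 23/11 , 47/8,  49,75,79, 96]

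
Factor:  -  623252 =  - 2^2 * 7^1*22259^1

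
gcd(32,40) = 8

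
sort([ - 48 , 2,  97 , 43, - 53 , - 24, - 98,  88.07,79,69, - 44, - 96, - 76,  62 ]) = [ - 98, - 96,  -  76, - 53, - 48,  -  44, - 24,2,43,  62,69 , 79 , 88.07,97] 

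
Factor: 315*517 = 3^2*5^1*7^1*11^1*47^1 = 162855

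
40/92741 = 40/92741 = 0.00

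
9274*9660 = 89586840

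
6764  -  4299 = 2465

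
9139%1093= 395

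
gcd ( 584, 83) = 1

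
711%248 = 215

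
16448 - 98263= -81815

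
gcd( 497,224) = 7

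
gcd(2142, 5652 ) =18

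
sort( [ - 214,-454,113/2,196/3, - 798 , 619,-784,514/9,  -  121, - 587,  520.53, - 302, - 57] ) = [ - 798, - 784, - 587,-454, - 302, - 214,-121, - 57,113/2,514/9, 196/3,  520.53, 619]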